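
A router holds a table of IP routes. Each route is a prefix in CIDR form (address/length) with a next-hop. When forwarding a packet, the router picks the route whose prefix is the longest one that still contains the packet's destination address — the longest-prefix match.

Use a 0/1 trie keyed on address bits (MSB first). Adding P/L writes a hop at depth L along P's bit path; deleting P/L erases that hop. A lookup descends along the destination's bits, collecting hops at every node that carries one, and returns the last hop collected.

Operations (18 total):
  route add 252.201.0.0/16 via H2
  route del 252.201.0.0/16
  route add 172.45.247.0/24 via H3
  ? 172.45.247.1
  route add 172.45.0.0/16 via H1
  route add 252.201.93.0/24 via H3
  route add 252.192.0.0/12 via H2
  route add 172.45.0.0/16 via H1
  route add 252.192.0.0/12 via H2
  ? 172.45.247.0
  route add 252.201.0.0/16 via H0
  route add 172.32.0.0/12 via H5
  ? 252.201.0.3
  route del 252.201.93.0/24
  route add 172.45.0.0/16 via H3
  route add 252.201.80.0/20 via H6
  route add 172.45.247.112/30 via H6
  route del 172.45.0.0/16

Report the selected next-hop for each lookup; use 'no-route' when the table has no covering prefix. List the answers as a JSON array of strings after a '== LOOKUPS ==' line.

Trace:
  add 252.201.0.0/16 -> H2 at depth 16
  del 252.201.0.0/16 (clear depth 16)
  add 172.45.247.0/24 -> H3 at depth 24
  ? 172.45.247.1  path d0:-→d1:-→d2:-→d3:-→d4:-→d5:-→d6:-→d7:-→d8:-→d9:-→d10:-→d11:-→d12:-→d13:-→d14:-→d15:-→d16:-→d17:-→d18:-→d19:-→d20:-→d21:-→d22:-→d23:-→d24:H3  best=H3
  add 172.45.0.0/16 -> H1 at depth 16
  add 252.201.93.0/24 -> H3 at depth 24
  add 252.192.0.0/12 -> H2 at depth 12
  add 172.45.0.0/16 -> H1 at depth 16
  add 252.192.0.0/12 -> H2 at depth 12
  ? 172.45.247.0  path d0:-→d1:-→d2:-→d3:-→d4:-→d5:-→d6:-→d7:-→d8:-→d9:-→d10:-→d11:-→d12:-→d13:-→d14:-→d15:-→d16:H1→d17:-→d18:-→d19:-→d20:-→d21:-→d22:-→d23:-→d24:H3  best=H3
  add 252.201.0.0/16 -> H0 at depth 16
  add 172.32.0.0/12 -> H5 at depth 12
  ? 252.201.0.3  path d0:-→d1:-→d2:-→d3:-→d4:-→d5:-→d6:-→d7:-→d8:-→d9:-→d10:-→d11:-→d12:H2→d13:-→d14:-→d15:-→d16:H0→d17:-  best=H0
  del 252.201.93.0/24 (clear depth 24)
  add 172.45.0.0/16 -> H3 at depth 16
  add 252.201.80.0/20 -> H6 at depth 20
  add 172.45.247.112/30 -> H6 at depth 30
  del 172.45.0.0/16 (clear depth 16)

== LOOKUPS ==
["H3","H3","H0"]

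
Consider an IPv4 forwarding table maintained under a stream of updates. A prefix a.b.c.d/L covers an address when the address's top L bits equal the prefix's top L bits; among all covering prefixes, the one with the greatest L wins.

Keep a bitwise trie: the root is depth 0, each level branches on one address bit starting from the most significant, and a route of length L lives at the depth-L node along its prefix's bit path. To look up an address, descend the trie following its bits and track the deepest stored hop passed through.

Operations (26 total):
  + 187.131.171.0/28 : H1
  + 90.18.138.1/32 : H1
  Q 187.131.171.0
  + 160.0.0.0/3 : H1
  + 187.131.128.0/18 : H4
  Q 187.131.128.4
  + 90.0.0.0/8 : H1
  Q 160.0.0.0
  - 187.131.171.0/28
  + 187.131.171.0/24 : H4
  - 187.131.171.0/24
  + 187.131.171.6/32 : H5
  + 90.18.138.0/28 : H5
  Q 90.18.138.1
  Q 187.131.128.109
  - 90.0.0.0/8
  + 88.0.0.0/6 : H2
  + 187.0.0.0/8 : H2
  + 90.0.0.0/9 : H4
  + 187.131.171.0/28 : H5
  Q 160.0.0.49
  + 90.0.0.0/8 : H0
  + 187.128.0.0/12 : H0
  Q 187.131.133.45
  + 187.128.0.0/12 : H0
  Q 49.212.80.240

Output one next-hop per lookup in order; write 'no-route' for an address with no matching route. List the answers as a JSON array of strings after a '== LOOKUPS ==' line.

Process each operation:
  add 187.131.171.0/28 -> H1 at depth 28
  add 90.18.138.1/32 -> H1 at depth 32
  lookup 187.131.171.0: bits 1011101110000011101010110000 walk d0:-→d1:-→d2:-→d3:-→d4:-→d5:-→d6:-→d7:-→d8:-→d9:-→d10:-→d11:-→d12:-→d13:-→d14:-→d15:-→d16:-→d17:-→d18:-→d19:-→d20:-→d21:-→d22:-→d23:-→d24:-→d25:-→d26:-→d27:-→d28:H1 -> H1
  add 160.0.0.0/3 -> H1 at depth 3
  add 187.131.128.0/18 -> H4 at depth 18
  lookup 187.131.128.4: bits 101110111000001110 walk d0:-→d1:-→d2:-→d3:H1→d4:-→d5:-→d6:-→d7:-→d8:-→d9:-→d10:-→d11:-→d12:-→d13:-→d14:-→d15:-→d16:-→d17:-→d18:H4 -> H4
  add 90.0.0.0/8 -> H1 at depth 8
  lookup 160.0.0.0: bits 101 walk d0:-→d1:-→d2:-→d3:H1 -> H1
  del 187.131.171.0/28 (clear depth 28)
  add 187.131.171.0/24 -> H4 at depth 24
  del 187.131.171.0/24 (clear depth 24)
  add 187.131.171.6/32 -> H5 at depth 32
  add 90.18.138.0/28 -> H5 at depth 28
  lookup 90.18.138.1: bits 01011010000100101000101000000001 walk d0:-→d1:-→d2:-→d3:-→d4:-→d5:-→d6:-→d7:-→d8:H1→d9:-→d10:-→d11:-→d12:-→d13:-→d14:-→d15:-→d16:-→d17:-→d18:-→d19:-→d20:-→d21:-→d22:-→d23:-→d24:-→d25:-→d26:-→d27:-→d28:H5→d29:-→d30:-→d31:-→d32:H1 -> H1
  lookup 187.131.128.109: bits 101110111000001110 walk d0:-→d1:-→d2:-→d3:H1→d4:-→d5:-→d6:-→d7:-→d8:-→d9:-→d10:-→d11:-→d12:-→d13:-→d14:-→d15:-→d16:-→d17:-→d18:H4 -> H4
  del 90.0.0.0/8 (clear depth 8)
  add 88.0.0.0/6 -> H2 at depth 6
  add 187.0.0.0/8 -> H2 at depth 8
  add 90.0.0.0/9 -> H4 at depth 9
  add 187.131.171.0/28 -> H5 at depth 28
  lookup 160.0.0.49: bits 101 walk d0:-→d1:-→d2:-→d3:H1 -> H1
  add 90.0.0.0/8 -> H0 at depth 8
  add 187.128.0.0/12 -> H0 at depth 12
  lookup 187.131.133.45: bits 101110111000001110 walk d0:-→d1:-→d2:-→d3:H1→d4:-→d5:-→d6:-→d7:-→d8:H2→d9:-→d10:-→d11:-→d12:H0→d13:-→d14:-→d15:-→d16:-→d17:-→d18:H4 -> H4
  add 187.128.0.0/12 -> H0 at depth 12
  lookup 49.212.80.240: bits 0 walk d0:-→d1:- -> no-route

== LOOKUPS ==
["H1","H4","H1","H1","H4","H1","H4","no-route"]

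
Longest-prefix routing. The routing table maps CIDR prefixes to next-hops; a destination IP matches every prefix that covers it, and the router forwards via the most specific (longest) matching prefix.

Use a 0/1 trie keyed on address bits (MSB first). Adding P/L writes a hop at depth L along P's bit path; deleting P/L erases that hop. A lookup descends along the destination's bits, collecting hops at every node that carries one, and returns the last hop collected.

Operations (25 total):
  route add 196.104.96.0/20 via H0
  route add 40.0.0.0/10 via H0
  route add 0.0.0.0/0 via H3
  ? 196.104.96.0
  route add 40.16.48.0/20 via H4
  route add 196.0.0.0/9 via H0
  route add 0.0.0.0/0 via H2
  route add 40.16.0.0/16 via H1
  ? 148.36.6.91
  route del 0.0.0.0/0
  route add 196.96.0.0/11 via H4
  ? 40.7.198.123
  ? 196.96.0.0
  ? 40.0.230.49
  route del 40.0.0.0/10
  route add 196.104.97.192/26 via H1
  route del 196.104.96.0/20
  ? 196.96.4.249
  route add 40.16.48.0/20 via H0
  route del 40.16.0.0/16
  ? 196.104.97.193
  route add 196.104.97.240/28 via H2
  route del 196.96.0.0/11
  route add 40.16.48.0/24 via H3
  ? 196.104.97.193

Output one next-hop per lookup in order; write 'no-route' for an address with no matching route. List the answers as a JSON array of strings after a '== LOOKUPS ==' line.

Apply in order:
  + 196.104.96.0/20 (H0) depth=20
  + 40.0.0.0/10 (H0) depth=10
  + 0.0.0.0/0 (H3) depth=0
  ? 196.104.96.0  path d0:H3→d1:-→d2:-→d3:-→d4:-→d5:-→d6:-→d7:-→d8:-→d9:-→d10:-→d11:-→d12:-→d13:-→d14:-→d15:-→d16:-→d17:-→d18:-→d19:-→d20:H0  best=H0
  + 40.16.48.0/20 (H4) depth=20
  + 196.0.0.0/9 (H0) depth=9
  + 0.0.0.0/0 (H2) depth=0
  + 40.16.0.0/16 (H1) depth=16
  ? 148.36.6.91  path d0:H2→d1:-  best=H2
  - 0.0.0.0/0 clear@0
  + 196.96.0.0/11 (H4) depth=11
  ? 40.7.198.123  path d0:-→d1:-→d2:-→d3:-→d4:-→d5:-→d6:-→d7:-→d8:-→d9:-→d10:H0→d11:-  best=H0
  ? 196.96.0.0  path d0:-→d1:-→d2:-→d3:-→d4:-→d5:-→d6:-→d7:-→d8:-→d9:H0→d10:-→d11:H4→d12:-  best=H4
  ? 40.0.230.49  path d0:-→d1:-→d2:-→d3:-→d4:-→d5:-→d6:-→d7:-→d8:-→d9:-→d10:H0→d11:-  best=H0
  - 40.0.0.0/10 clear@10
  + 196.104.97.192/26 (H1) depth=26
  - 196.104.96.0/20 clear@20
  ? 196.96.4.249  path d0:-→d1:-→d2:-→d3:-→d4:-→d5:-→d6:-→d7:-→d8:-→d9:H0→d10:-→d11:H4→d12:-  best=H4
  + 40.16.48.0/20 (H0) depth=20
  - 40.16.0.0/16 clear@16
  ? 196.104.97.193  path d0:-→d1:-→d2:-→d3:-→d4:-→d5:-→d6:-→d7:-→d8:-→d9:H0→d10:-→d11:H4→d12:-→d13:-→d14:-→d15:-→d16:-→d17:-→d18:-→d19:-→d20:-→d21:-→d22:-→d23:-→d24:-→d25:-→d26:H1  best=H1
  + 196.104.97.240/28 (H2) depth=28
  - 196.96.0.0/11 clear@11
  + 40.16.48.0/24 (H3) depth=24
  ? 196.104.97.193  path d0:-→d1:-→d2:-→d3:-→d4:-→d5:-→d6:-→d7:-→d8:-→d9:H0→d10:-→d11:-→d12:-→d13:-→d14:-→d15:-→d16:-→d17:-→d18:-→d19:-→d20:-→d21:-→d22:-→d23:-→d24:-→d25:-→d26:H1  best=H1

== LOOKUPS ==
["H0","H2","H0","H4","H0","H4","H1","H1"]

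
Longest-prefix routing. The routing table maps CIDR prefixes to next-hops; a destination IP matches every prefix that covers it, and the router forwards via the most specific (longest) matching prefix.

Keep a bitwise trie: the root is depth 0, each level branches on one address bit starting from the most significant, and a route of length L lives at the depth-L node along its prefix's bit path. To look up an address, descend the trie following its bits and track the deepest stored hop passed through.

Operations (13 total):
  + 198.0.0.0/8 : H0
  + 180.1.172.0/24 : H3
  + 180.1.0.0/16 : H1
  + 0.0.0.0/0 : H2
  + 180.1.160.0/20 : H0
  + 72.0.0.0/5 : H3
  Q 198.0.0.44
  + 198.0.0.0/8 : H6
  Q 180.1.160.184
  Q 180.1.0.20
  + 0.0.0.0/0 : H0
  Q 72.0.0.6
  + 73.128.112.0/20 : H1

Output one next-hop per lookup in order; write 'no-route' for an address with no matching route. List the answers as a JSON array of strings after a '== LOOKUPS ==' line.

Trace:
  + 198.0.0.0/8 (H0) depth=8
  + 180.1.172.0/24 (H3) depth=24
  + 180.1.0.0/16 (H1) depth=16
  + 0.0.0.0/0 (H2) depth=0
  + 180.1.160.0/20 (H0) depth=20
  + 72.0.0.0/5 (H3) depth=5
  ? 198.0.0.44  path d0:H2→d1:-→d2:-→d3:-→d4:-→d5:-→d6:-→d7:-→d8:H0  best=H0
  + 198.0.0.0/8 (H6) depth=8
  ? 180.1.160.184  path d0:H2→d1:-→d2:-→d3:-→d4:-→d5:-→d6:-→d7:-→d8:-→d9:-→d10:-→d11:-→d12:-→d13:-→d14:-→d15:-→d16:H1→d17:-→d18:-→d19:-→d20:H0  best=H0
  ? 180.1.0.20  path d0:H2→d1:-→d2:-→d3:-→d4:-→d5:-→d6:-→d7:-→d8:-→d9:-→d10:-→d11:-→d12:-→d13:-→d14:-→d15:-→d16:H1  best=H1
  + 0.0.0.0/0 (H0) depth=0
  ? 72.0.0.6  path d0:H0→d1:-→d2:-→d3:-→d4:-→d5:H3  best=H3
  + 73.128.112.0/20 (H1) depth=20

== LOOKUPS ==
["H0","H0","H1","H3"]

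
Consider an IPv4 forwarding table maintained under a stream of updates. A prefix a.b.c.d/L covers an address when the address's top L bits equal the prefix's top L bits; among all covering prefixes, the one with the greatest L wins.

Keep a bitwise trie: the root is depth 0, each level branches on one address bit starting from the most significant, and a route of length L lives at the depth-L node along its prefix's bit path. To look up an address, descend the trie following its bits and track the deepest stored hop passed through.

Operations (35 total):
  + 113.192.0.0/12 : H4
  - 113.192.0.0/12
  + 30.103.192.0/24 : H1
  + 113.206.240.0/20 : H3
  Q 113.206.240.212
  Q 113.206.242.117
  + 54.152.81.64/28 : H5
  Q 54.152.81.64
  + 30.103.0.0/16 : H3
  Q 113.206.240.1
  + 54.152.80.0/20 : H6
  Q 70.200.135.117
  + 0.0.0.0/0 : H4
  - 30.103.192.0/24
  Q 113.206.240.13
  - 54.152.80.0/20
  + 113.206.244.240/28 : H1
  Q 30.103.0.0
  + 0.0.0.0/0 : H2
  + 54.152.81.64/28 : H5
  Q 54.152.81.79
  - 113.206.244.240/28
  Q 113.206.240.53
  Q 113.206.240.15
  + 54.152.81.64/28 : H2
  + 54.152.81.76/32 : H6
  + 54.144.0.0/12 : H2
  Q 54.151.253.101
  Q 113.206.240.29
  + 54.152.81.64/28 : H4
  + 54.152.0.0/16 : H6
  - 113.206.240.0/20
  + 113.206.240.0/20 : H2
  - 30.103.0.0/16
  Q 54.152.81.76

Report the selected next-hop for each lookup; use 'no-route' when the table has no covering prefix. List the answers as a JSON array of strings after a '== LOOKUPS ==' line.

Apply in order:
  add 113.192.0.0/12 -> H4 at depth 12
  - 113.192.0.0/12 clear@12
  add 30.103.192.0/24 -> H1 at depth 24
  add 113.206.240.0/20 -> H3 at depth 20
  ? 113.206.240.212  path d0:-→d1:-→d2:-→d3:-→d4:-→d5:-→d6:-→d7:-→d8:-→d9:-→d10:-→d11:-→d12:-→d13:-→d14:-→d15:-→d16:-→d17:-→d18:-→d19:-→d20:H3  best=H3
  ? 113.206.242.117  path d0:-→d1:-→d2:-→d3:-→d4:-→d5:-→d6:-→d7:-→d8:-→d9:-→d10:-→d11:-→d12:-→d13:-→d14:-→d15:-→d16:-→d17:-→d18:-→d19:-→d20:H3  best=H3
  add 54.152.81.64/28 -> H5 at depth 28
  ? 54.152.81.64  path d0:-→d1:-→d2:-→d3:-→d4:-→d5:-→d6:-→d7:-→d8:-→d9:-→d10:-→d11:-→d12:-→d13:-→d14:-→d15:-→d16:-→d17:-→d18:-→d19:-→d20:-→d21:-→d22:-→d23:-→d24:-→d25:-→d26:-→d27:-→d28:H5  best=H5
  add 30.103.0.0/16 -> H3 at depth 16
  ? 113.206.240.1  path d0:-→d1:-→d2:-→d3:-→d4:-→d5:-→d6:-→d7:-→d8:-→d9:-→d10:-→d11:-→d12:-→d13:-→d14:-→d15:-→d16:-→d17:-→d18:-→d19:-→d20:H3  best=H3
  add 54.152.80.0/20 -> H6 at depth 20
  ? 70.200.135.117  path d0:-→d1:-→d2:-  best=no-route
  add 0.0.0.0/0 -> H4 at depth 0
  - 30.103.192.0/24 clear@24
  ? 113.206.240.13  path d0:H4→d1:-→d2:-→d3:-→d4:-→d5:-→d6:-→d7:-→d8:-→d9:-→d10:-→d11:-→d12:-→d13:-→d14:-→d15:-→d16:-→d17:-→d18:-→d19:-→d20:H3  best=H3
  - 54.152.80.0/20 clear@20
  add 113.206.244.240/28 -> H1 at depth 28
  ? 30.103.0.0  path d0:H4→d1:-→d2:-→d3:-→d4:-→d5:-→d6:-→d7:-→d8:-→d9:-→d10:-→d11:-→d12:-→d13:-→d14:-→d15:-→d16:H3  best=H3
  add 0.0.0.0/0 -> H2 at depth 0
  add 54.152.81.64/28 -> H5 at depth 28
  ? 54.152.81.79  path d0:H2→d1:-→d2:-→d3:-→d4:-→d5:-→d6:-→d7:-→d8:-→d9:-→d10:-→d11:-→d12:-→d13:-→d14:-→d15:-→d16:-→d17:-→d18:-→d19:-→d20:-→d21:-→d22:-→d23:-→d24:-→d25:-→d26:-→d27:-→d28:H5  best=H5
  - 113.206.244.240/28 clear@28
  ? 113.206.240.53  path d0:H2→d1:-→d2:-→d3:-→d4:-→d5:-→d6:-→d7:-→d8:-→d9:-→d10:-→d11:-→d12:-→d13:-→d14:-→d15:-→d16:-→d17:-→d18:-→d19:-→d20:H3→d21:-  best=H3
  ? 113.206.240.15  path d0:H2→d1:-→d2:-→d3:-→d4:-→d5:-→d6:-→d7:-→d8:-→d9:-→d10:-→d11:-→d12:-→d13:-→d14:-→d15:-→d16:-→d17:-→d18:-→d19:-→d20:H3→d21:-  best=H3
  add 54.152.81.64/28 -> H2 at depth 28
  add 54.152.81.76/32 -> H6 at depth 32
  add 54.144.0.0/12 -> H2 at depth 12
  ? 54.151.253.101  path d0:H2→d1:-→d2:-→d3:-→d4:-→d5:-→d6:-→d7:-→d8:-→d9:-→d10:-→d11:-→d12:H2  best=H2
  ? 113.206.240.29  path d0:H2→d1:-→d2:-→d3:-→d4:-→d5:-→d6:-→d7:-→d8:-→d9:-→d10:-→d11:-→d12:-→d13:-→d14:-→d15:-→d16:-→d17:-→d18:-→d19:-→d20:H3→d21:-  best=H3
  add 54.152.81.64/28 -> H4 at depth 28
  add 54.152.0.0/16 -> H6 at depth 16
  - 113.206.240.0/20 clear@20
  add 113.206.240.0/20 -> H2 at depth 20
  - 30.103.0.0/16 clear@16
  ? 54.152.81.76  path d0:H2→d1:-→d2:-→d3:-→d4:-→d5:-→d6:-→d7:-→d8:-→d9:-→d10:-→d11:-→d12:H2→d13:-→d14:-→d15:-→d16:H6→d17:-→d18:-→d19:-→d20:-→d21:-→d22:-→d23:-→d24:-→d25:-→d26:-→d27:-→d28:H4→d29:-→d30:-→d31:-→d32:H6  best=H6

== LOOKUPS ==
["H3","H3","H5","H3","no-route","H3","H3","H5","H3","H3","H2","H3","H6"]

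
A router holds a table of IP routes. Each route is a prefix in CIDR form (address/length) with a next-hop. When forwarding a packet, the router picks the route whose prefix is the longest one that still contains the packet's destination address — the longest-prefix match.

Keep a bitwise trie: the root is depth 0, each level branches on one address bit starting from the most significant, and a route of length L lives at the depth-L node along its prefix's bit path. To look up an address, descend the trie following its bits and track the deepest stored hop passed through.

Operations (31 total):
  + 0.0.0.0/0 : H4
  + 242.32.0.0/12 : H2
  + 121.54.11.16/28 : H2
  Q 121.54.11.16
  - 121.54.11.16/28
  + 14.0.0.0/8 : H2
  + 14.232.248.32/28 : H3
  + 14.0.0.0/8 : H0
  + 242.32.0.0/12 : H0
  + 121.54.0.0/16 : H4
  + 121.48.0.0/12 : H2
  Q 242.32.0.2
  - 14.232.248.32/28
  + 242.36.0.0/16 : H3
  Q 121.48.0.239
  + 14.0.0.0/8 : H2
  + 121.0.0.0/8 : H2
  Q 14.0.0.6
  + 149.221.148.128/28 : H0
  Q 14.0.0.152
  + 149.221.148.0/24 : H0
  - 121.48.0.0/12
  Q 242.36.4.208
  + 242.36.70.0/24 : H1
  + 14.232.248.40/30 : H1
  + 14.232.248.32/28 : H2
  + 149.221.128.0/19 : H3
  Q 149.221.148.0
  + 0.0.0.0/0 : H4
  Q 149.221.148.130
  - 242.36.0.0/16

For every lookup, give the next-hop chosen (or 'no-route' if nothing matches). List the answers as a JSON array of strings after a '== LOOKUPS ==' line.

Trace:
  add 0.0.0.0/0 -> H4 at depth 0
  add 242.32.0.0/12 -> H2 at depth 12
  add 121.54.11.16/28 -> H2 at depth 28
  ? 121.54.11.16  path d0:H4→d1:-→d2:-→d3:-→d4:-→d5:-→d6:-→d7:-→d8:-→d9:-→d10:-→d11:-→d12:-→d13:-→d14:-→d15:-→d16:-→d17:-→d18:-→d19:-→d20:-→d21:-→d22:-→d23:-→d24:-→d25:-→d26:-→d27:-→d28:H2  best=H2
  - 121.54.11.16/28 clear@28
  add 14.0.0.0/8 -> H2 at depth 8
  add 14.232.248.32/28 -> H3 at depth 28
  add 14.0.0.0/8 -> H0 at depth 8
  add 242.32.0.0/12 -> H0 at depth 12
  add 121.54.0.0/16 -> H4 at depth 16
  add 121.48.0.0/12 -> H2 at depth 12
  ? 242.32.0.2  path d0:H4→d1:-→d2:-→d3:-→d4:-→d5:-→d6:-→d7:-→d8:-→d9:-→d10:-→d11:-→d12:H0  best=H0
  - 14.232.248.32/28 clear@28
  add 242.36.0.0/16 -> H3 at depth 16
  ? 121.48.0.239  path d0:H4→d1:-→d2:-→d3:-→d4:-→d5:-→d6:-→d7:-→d8:-→d9:-→d10:-→d11:-→d12:H2→d13:-  best=H2
  add 14.0.0.0/8 -> H2 at depth 8
  add 121.0.0.0/8 -> H2 at depth 8
  ? 14.0.0.6  path d0:H4→d1:-→d2:-→d3:-→d4:-→d5:-→d6:-→d7:-→d8:H2  best=H2
  add 149.221.148.128/28 -> H0 at depth 28
  ? 14.0.0.152  path d0:H4→d1:-→d2:-→d3:-→d4:-→d5:-→d6:-→d7:-→d8:H2  best=H2
  add 149.221.148.0/24 -> H0 at depth 24
  - 121.48.0.0/12 clear@12
  ? 242.36.4.208  path d0:H4→d1:-→d2:-→d3:-→d4:-→d5:-→d6:-→d7:-→d8:-→d9:-→d10:-→d11:-→d12:H0→d13:-→d14:-→d15:-→d16:H3  best=H3
  add 242.36.70.0/24 -> H1 at depth 24
  add 14.232.248.40/30 -> H1 at depth 30
  add 14.232.248.32/28 -> H2 at depth 28
  add 149.221.128.0/19 -> H3 at depth 19
  ? 149.221.148.0  path d0:H4→d1:-→d2:-→d3:-→d4:-→d5:-→d6:-→d7:-→d8:-→d9:-→d10:-→d11:-→d12:-→d13:-→d14:-→d15:-→d16:-→d17:-→d18:-→d19:H3→d20:-→d21:-→d22:-→d23:-→d24:H0  best=H0
  add 0.0.0.0/0 -> H4 at depth 0
  ? 149.221.148.130  path d0:H4→d1:-→d2:-→d3:-→d4:-→d5:-→d6:-→d7:-→d8:-→d9:-→d10:-→d11:-→d12:-→d13:-→d14:-→d15:-→d16:-→d17:-→d18:-→d19:H3→d20:-→d21:-→d22:-→d23:-→d24:H0→d25:-→d26:-→d27:-→d28:H0  best=H0
  - 242.36.0.0/16 clear@16

== LOOKUPS ==
["H2","H0","H2","H2","H2","H3","H0","H0"]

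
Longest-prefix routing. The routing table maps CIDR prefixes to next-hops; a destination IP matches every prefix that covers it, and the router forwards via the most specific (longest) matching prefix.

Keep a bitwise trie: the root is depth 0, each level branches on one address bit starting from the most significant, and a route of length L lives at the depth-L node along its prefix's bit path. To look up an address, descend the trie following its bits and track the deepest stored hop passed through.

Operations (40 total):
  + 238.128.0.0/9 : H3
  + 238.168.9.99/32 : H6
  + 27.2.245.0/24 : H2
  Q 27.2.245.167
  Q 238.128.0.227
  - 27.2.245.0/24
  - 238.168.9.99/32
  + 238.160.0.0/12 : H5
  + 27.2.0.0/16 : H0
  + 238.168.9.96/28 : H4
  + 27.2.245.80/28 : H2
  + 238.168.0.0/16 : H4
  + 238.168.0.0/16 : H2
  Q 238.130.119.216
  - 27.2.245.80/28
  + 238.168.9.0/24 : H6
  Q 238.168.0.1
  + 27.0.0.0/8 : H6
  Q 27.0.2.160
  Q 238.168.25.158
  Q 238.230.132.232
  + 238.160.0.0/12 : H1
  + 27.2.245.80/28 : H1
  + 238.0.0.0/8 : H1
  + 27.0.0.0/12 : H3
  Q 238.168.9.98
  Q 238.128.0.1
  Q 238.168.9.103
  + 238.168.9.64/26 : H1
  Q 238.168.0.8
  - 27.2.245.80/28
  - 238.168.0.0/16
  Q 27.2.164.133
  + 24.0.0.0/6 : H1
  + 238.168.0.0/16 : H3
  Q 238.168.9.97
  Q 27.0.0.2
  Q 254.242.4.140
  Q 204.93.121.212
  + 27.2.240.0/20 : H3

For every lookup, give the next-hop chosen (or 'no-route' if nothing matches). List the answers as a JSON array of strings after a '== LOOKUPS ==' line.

Trace:
  add 238.128.0.0/9 -> H3 at depth 9
  add 238.168.9.99/32 -> H6 at depth 32
  add 27.2.245.0/24 -> H2 at depth 24
  lookup 27.2.245.167: bits 000110110000001011110101 walk d0:-→d1:-→d2:-→d3:-→d4:-→d5:-→d6:-→d7:-→d8:-→d9:-→d10:-→d11:-→d12:-→d13:-→d14:-→d15:-→d16:-→d17:-→d18:-→d19:-→d20:-→d21:-→d22:-→d23:-→d24:H2 -> H2
  lookup 238.128.0.227: bits 1110111010 walk d0:-→d1:-→d2:-→d3:-→d4:-→d5:-→d6:-→d7:-→d8:-→d9:H3→d10:- -> H3
  del 27.2.245.0/24 (clear depth 24)
  del 238.168.9.99/32 (clear depth 32)
  add 238.160.0.0/12 -> H5 at depth 12
  add 27.2.0.0/16 -> H0 at depth 16
  add 238.168.9.96/28 -> H4 at depth 28
  add 27.2.245.80/28 -> H2 at depth 28
  add 238.168.0.0/16 -> H4 at depth 16
  add 238.168.0.0/16 -> H2 at depth 16
  lookup 238.130.119.216: bits 1110111010 walk d0:-→d1:-→d2:-→d3:-→d4:-→d5:-→d6:-→d7:-→d8:-→d9:H3→d10:- -> H3
  del 27.2.245.80/28 (clear depth 28)
  add 238.168.9.0/24 -> H6 at depth 24
  lookup 238.168.0.1: bits 11101110101010000000 walk d0:-→d1:-→d2:-→d3:-→d4:-→d5:-→d6:-→d7:-→d8:-→d9:H3→d10:-→d11:-→d12:H5→d13:-→d14:-→d15:-→d16:H2→d17:-→d18:-→d19:-→d20:- -> H2
  add 27.0.0.0/8 -> H6 at depth 8
  lookup 27.0.2.160: bits 00011011000000 walk d0:-→d1:-→d2:-→d3:-→d4:-→d5:-→d6:-→d7:-→d8:H6→d9:-→d10:-→d11:-→d12:-→d13:-→d14:- -> H6
  lookup 238.168.25.158: bits 1110111010101000000 walk d0:-→d1:-→d2:-→d3:-→d4:-→d5:-→d6:-→d7:-→d8:-→d9:H3→d10:-→d11:-→d12:H5→d13:-→d14:-→d15:-→d16:H2→d17:-→d18:-→d19:- -> H2
  lookup 238.230.132.232: bits 111011101 walk d0:-→d1:-→d2:-→d3:-→d4:-→d5:-→d6:-→d7:-→d8:-→d9:H3 -> H3
  add 238.160.0.0/12 -> H1 at depth 12
  add 27.2.245.80/28 -> H1 at depth 28
  add 238.0.0.0/8 -> H1 at depth 8
  add 27.0.0.0/12 -> H3 at depth 12
  lookup 238.168.9.98: bits 1110111010101000000010010110001 walk d0:-→d1:-→d2:-→d3:-→d4:-→d5:-→d6:-→d7:-→d8:H1→d9:H3→d10:-→d11:-→d12:H1→d13:-→d14:-→d15:-→d16:H2→d17:-→d18:-→d19:-→d20:-→d21:-→d22:-→d23:-→d24:H6→d25:-→d26:-→d27:-→d28:H4→d29:-→d30:-→d31:- -> H4
  lookup 238.128.0.1: bits 1110111010 walk d0:-→d1:-→d2:-→d3:-→d4:-→d5:-→d6:-→d7:-→d8:H1→d9:H3→d10:- -> H3
  lookup 238.168.9.103: bits 11101110101010000000100101100 walk d0:-→d1:-→d2:-→d3:-→d4:-→d5:-→d6:-→d7:-→d8:H1→d9:H3→d10:-→d11:-→d12:H1→d13:-→d14:-→d15:-→d16:H2→d17:-→d18:-→d19:-→d20:-→d21:-→d22:-→d23:-→d24:H6→d25:-→d26:-→d27:-→d28:H4→d29:- -> H4
  add 238.168.9.64/26 -> H1 at depth 26
  lookup 238.168.0.8: bits 11101110101010000000 walk d0:-→d1:-→d2:-→d3:-→d4:-→d5:-→d6:-→d7:-→d8:H1→d9:H3→d10:-→d11:-→d12:H1→d13:-→d14:-→d15:-→d16:H2→d17:-→d18:-→d19:-→d20:- -> H2
  del 27.2.245.80/28 (clear depth 28)
  del 238.168.0.0/16 (clear depth 16)
  lookup 27.2.164.133: bits 00011011000000101 walk d0:-→d1:-→d2:-→d3:-→d4:-→d5:-→d6:-→d7:-→d8:H6→d9:-→d10:-→d11:-→d12:H3→d13:-→d14:-→d15:-→d16:H0→d17:- -> H0
  add 24.0.0.0/6 -> H1 at depth 6
  add 238.168.0.0/16 -> H3 at depth 16
  lookup 238.168.9.97: bits 111011101010100000001001011000 walk d0:-→d1:-→d2:-→d3:-→d4:-→d5:-→d6:-→d7:-→d8:H1→d9:H3→d10:-→d11:-→d12:H1→d13:-→d14:-→d15:-→d16:H3→d17:-→d18:-→d19:-→d20:-→d21:-→d22:-→d23:-→d24:H6→d25:-→d26:H1→d27:-→d28:H4→d29:-→d30:- -> H4
  lookup 27.0.0.2: bits 00011011000000 walk d0:-→d1:-→d2:-→d3:-→d4:-→d5:-→d6:H1→d7:-→d8:H6→d9:-→d10:-→d11:-→d12:H3→d13:-→d14:- -> H3
  lookup 254.242.4.140: bits 111 walk d0:-→d1:-→d2:-→d3:- -> no-route
  lookup 204.93.121.212: bits 11 walk d0:-→d1:-→d2:- -> no-route
  add 27.2.240.0/20 -> H3 at depth 20

== LOOKUPS ==
["H2","H3","H3","H2","H6","H2","H3","H4","H3","H4","H2","H0","H4","H3","no-route","no-route"]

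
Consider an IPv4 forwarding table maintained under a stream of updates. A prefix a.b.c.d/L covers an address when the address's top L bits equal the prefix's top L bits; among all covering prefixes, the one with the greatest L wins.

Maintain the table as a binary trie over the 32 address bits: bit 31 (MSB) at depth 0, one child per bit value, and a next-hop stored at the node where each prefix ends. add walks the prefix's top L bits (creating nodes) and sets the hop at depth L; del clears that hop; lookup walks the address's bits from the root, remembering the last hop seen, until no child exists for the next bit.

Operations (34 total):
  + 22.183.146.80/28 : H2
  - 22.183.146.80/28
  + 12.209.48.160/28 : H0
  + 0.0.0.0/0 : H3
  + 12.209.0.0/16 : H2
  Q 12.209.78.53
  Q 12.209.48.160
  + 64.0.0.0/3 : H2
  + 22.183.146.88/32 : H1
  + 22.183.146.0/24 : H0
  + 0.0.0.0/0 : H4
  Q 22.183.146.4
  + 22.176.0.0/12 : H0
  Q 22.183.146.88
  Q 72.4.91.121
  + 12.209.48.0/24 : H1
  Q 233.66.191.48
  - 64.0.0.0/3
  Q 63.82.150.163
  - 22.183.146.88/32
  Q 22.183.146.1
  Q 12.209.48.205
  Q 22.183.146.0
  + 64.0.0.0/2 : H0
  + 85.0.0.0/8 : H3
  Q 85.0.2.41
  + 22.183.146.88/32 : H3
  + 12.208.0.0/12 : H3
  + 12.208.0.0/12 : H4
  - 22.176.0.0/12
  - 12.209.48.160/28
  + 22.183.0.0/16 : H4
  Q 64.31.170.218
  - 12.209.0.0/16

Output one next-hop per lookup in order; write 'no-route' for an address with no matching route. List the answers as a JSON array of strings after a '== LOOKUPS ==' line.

Apply in order:
  add 22.183.146.80/28 -> H2 at depth 28
  del 22.183.146.80/28 (clear depth 28)
  add 12.209.48.160/28 -> H0 at depth 28
  add 0.0.0.0/0 -> H3 at depth 0
  add 12.209.0.0/16 -> H2 at depth 16
  lookup 12.209.78.53: bits 00001100110100010 walk d0:H3→d1:-→d2:-→d3:-→d4:-→d5:-→d6:-→d7:-→d8:-→d9:-→d10:-→d11:-→d12:-→d13:-→d14:-→d15:-→d16:H2→d17:- -> H2
  lookup 12.209.48.160: bits 0000110011010001001100001010 walk d0:H3→d1:-→d2:-→d3:-→d4:-→d5:-→d6:-→d7:-→d8:-→d9:-→d10:-→d11:-→d12:-→d13:-→d14:-→d15:-→d16:H2→d17:-→d18:-→d19:-→d20:-→d21:-→d22:-→d23:-→d24:-→d25:-→d26:-→d27:-→d28:H0 -> H0
  add 64.0.0.0/3 -> H2 at depth 3
  add 22.183.146.88/32 -> H1 at depth 32
  add 22.183.146.0/24 -> H0 at depth 24
  add 0.0.0.0/0 -> H4 at depth 0
  lookup 22.183.146.4: bits 0001011010110111100100100 walk d0:H4→d1:-→d2:-→d3:-→d4:-→d5:-→d6:-→d7:-→d8:-→d9:-→d10:-→d11:-→d12:-→d13:-→d14:-→d15:-→d16:-→d17:-→d18:-→d19:-→d20:-→d21:-→d22:-→d23:-→d24:H0→d25:- -> H0
  add 22.176.0.0/12 -> H0 at depth 12
  lookup 22.183.146.88: bits 00010110101101111001001001011000 walk d0:H4→d1:-→d2:-→d3:-→d4:-→d5:-→d6:-→d7:-→d8:-→d9:-→d10:-→d11:-→d12:H0→d13:-→d14:-→d15:-→d16:-→d17:-→d18:-→d19:-→d20:-→d21:-→d22:-→d23:-→d24:H0→d25:-→d26:-→d27:-→d28:-→d29:-→d30:-→d31:-→d32:H1 -> H1
  lookup 72.4.91.121: bits 010 walk d0:H4→d1:-→d2:-→d3:H2 -> H2
  add 12.209.48.0/24 -> H1 at depth 24
  lookup 233.66.191.48: bits ε walk d0:H4 -> H4
  del 64.0.0.0/3 (clear depth 3)
  lookup 63.82.150.163: bits 00 walk d0:H4→d1:-→d2:- -> H4
  del 22.183.146.88/32 (clear depth 32)
  lookup 22.183.146.1: bits 0001011010110111100100100 walk d0:H4→d1:-→d2:-→d3:-→d4:-→d5:-→d6:-→d7:-→d8:-→d9:-→d10:-→d11:-→d12:H0→d13:-→d14:-→d15:-→d16:-→d17:-→d18:-→d19:-→d20:-→d21:-→d22:-→d23:-→d24:H0→d25:- -> H0
  lookup 12.209.48.205: bits 0000110011010001001100001 walk d0:H4→d1:-→d2:-→d3:-→d4:-→d5:-→d6:-→d7:-→d8:-→d9:-→d10:-→d11:-→d12:-→d13:-→d14:-→d15:-→d16:H2→d17:-→d18:-→d19:-→d20:-→d21:-→d22:-→d23:-→d24:H1→d25:- -> H1
  lookup 22.183.146.0: bits 0001011010110111100100100 walk d0:H4→d1:-→d2:-→d3:-→d4:-→d5:-→d6:-→d7:-→d8:-→d9:-→d10:-→d11:-→d12:H0→d13:-→d14:-→d15:-→d16:-→d17:-→d18:-→d19:-→d20:-→d21:-→d22:-→d23:-→d24:H0→d25:- -> H0
  add 64.0.0.0/2 -> H0 at depth 2
  add 85.0.0.0/8 -> H3 at depth 8
  lookup 85.0.2.41: bits 01010101 walk d0:H4→d1:-→d2:H0→d3:-→d4:-→d5:-→d6:-→d7:-→d8:H3 -> H3
  add 22.183.146.88/32 -> H3 at depth 32
  add 12.208.0.0/12 -> H3 at depth 12
  add 12.208.0.0/12 -> H4 at depth 12
  del 22.176.0.0/12 (clear depth 12)
  del 12.209.48.160/28 (clear depth 28)
  add 22.183.0.0/16 -> H4 at depth 16
  lookup 64.31.170.218: bits 010 walk d0:H4→d1:-→d2:H0→d3:- -> H0
  del 12.209.0.0/16 (clear depth 16)

== LOOKUPS ==
["H2","H0","H0","H1","H2","H4","H4","H0","H1","H0","H3","H0"]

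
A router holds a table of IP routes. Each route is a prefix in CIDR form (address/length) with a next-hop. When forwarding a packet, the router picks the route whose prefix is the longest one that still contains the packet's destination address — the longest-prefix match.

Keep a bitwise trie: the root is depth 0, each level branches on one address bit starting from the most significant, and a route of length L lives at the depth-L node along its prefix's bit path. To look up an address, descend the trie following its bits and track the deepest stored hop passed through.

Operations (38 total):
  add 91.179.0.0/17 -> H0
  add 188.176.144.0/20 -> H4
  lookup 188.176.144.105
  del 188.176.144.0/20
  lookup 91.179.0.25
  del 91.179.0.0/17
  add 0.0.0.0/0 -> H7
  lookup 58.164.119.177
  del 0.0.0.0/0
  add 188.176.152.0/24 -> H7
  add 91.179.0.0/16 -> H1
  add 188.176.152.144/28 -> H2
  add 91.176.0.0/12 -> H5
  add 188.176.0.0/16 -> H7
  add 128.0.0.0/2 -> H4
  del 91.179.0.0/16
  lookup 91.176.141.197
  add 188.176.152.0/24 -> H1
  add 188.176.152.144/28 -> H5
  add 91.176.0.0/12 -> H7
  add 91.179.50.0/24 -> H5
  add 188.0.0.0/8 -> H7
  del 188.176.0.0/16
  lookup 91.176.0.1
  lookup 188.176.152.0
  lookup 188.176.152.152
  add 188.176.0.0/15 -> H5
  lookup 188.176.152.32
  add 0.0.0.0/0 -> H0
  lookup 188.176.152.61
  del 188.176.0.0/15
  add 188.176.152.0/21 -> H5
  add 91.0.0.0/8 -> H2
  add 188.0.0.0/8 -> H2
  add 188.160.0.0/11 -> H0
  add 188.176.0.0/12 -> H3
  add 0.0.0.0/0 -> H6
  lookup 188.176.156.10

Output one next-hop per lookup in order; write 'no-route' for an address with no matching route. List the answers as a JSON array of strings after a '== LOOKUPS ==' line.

Process each operation:
  add 91.179.0.0/17 -> H0 at depth 17
  add 188.176.144.0/20 -> H4 at depth 20
  lookup 188.176.144.105: bits 10111100101100001001 walk d0:-→d1:-→d2:-→d3:-→d4:-→d5:-→d6:-→d7:-→d8:-→d9:-→d10:-→d11:-→d12:-→d13:-→d14:-→d15:-→d16:-→d17:-→d18:-→d19:-→d20:H4 -> H4
  del 188.176.144.0/20 (clear depth 20)
  lookup 91.179.0.25: bits 01011011101100110 walk d0:-→d1:-→d2:-→d3:-→d4:-→d5:-→d6:-→d7:-→d8:-→d9:-→d10:-→d11:-→d12:-→d13:-→d14:-→d15:-→d16:-→d17:H0 -> H0
  del 91.179.0.0/17 (clear depth 17)
  add 0.0.0.0/0 -> H7 at depth 0
  lookup 58.164.119.177: bits 0 walk d0:H7→d1:- -> H7
  del 0.0.0.0/0 (clear depth 0)
  add 188.176.152.0/24 -> H7 at depth 24
  add 91.179.0.0/16 -> H1 at depth 16
  add 188.176.152.144/28 -> H2 at depth 28
  add 91.176.0.0/12 -> H5 at depth 12
  add 188.176.0.0/16 -> H7 at depth 16
  add 128.0.0.0/2 -> H4 at depth 2
  del 91.179.0.0/16 (clear depth 16)
  lookup 91.176.141.197: bits 01011011101100 walk d0:-→d1:-→d2:-→d3:-→d4:-→d5:-→d6:-→d7:-→d8:-→d9:-→d10:-→d11:-→d12:H5→d13:-→d14:- -> H5
  add 188.176.152.0/24 -> H1 at depth 24
  add 188.176.152.144/28 -> H5 at depth 28
  add 91.176.0.0/12 -> H7 at depth 12
  add 91.179.50.0/24 -> H5 at depth 24
  add 188.0.0.0/8 -> H7 at depth 8
  del 188.176.0.0/16 (clear depth 16)
  lookup 91.176.0.1: bits 01011011101100 walk d0:-→d1:-→d2:-→d3:-→d4:-→d5:-→d6:-→d7:-→d8:-→d9:-→d10:-→d11:-→d12:H7→d13:-→d14:- -> H7
  lookup 188.176.152.0: bits 101111001011000010011000 walk d0:-→d1:-→d2:H4→d3:-→d4:-→d5:-→d6:-→d7:-→d8:H7→d9:-→d10:-→d11:-→d12:-→d13:-→d14:-→d15:-→d16:-→d17:-→d18:-→d19:-→d20:-→d21:-→d22:-→d23:-→d24:H1 -> H1
  lookup 188.176.152.152: bits 1011110010110000100110001001 walk d0:-→d1:-→d2:H4→d3:-→d4:-→d5:-→d6:-→d7:-→d8:H7→d9:-→d10:-→d11:-→d12:-→d13:-→d14:-→d15:-→d16:-→d17:-→d18:-→d19:-→d20:-→d21:-→d22:-→d23:-→d24:H1→d25:-→d26:-→d27:-→d28:H5 -> H5
  add 188.176.0.0/15 -> H5 at depth 15
  lookup 188.176.152.32: bits 101111001011000010011000 walk d0:-→d1:-→d2:H4→d3:-→d4:-→d5:-→d6:-→d7:-→d8:H7→d9:-→d10:-→d11:-→d12:-→d13:-→d14:-→d15:H5→d16:-→d17:-→d18:-→d19:-→d20:-→d21:-→d22:-→d23:-→d24:H1 -> H1
  add 0.0.0.0/0 -> H0 at depth 0
  lookup 188.176.152.61: bits 101111001011000010011000 walk d0:H0→d1:-→d2:H4→d3:-→d4:-→d5:-→d6:-→d7:-→d8:H7→d9:-→d10:-→d11:-→d12:-→d13:-→d14:-→d15:H5→d16:-→d17:-→d18:-→d19:-→d20:-→d21:-→d22:-→d23:-→d24:H1 -> H1
  del 188.176.0.0/15 (clear depth 15)
  add 188.176.152.0/21 -> H5 at depth 21
  add 91.0.0.0/8 -> H2 at depth 8
  add 188.0.0.0/8 -> H2 at depth 8
  add 188.160.0.0/11 -> H0 at depth 11
  add 188.176.0.0/12 -> H3 at depth 12
  add 0.0.0.0/0 -> H6 at depth 0
  lookup 188.176.156.10: bits 101111001011000010011 walk d0:H6→d1:-→d2:H4→d3:-→d4:-→d5:-→d6:-→d7:-→d8:H2→d9:-→d10:-→d11:H0→d12:H3→d13:-→d14:-→d15:-→d16:-→d17:-→d18:-→d19:-→d20:-→d21:H5 -> H5

== LOOKUPS ==
["H4","H0","H7","H5","H7","H1","H5","H1","H1","H5"]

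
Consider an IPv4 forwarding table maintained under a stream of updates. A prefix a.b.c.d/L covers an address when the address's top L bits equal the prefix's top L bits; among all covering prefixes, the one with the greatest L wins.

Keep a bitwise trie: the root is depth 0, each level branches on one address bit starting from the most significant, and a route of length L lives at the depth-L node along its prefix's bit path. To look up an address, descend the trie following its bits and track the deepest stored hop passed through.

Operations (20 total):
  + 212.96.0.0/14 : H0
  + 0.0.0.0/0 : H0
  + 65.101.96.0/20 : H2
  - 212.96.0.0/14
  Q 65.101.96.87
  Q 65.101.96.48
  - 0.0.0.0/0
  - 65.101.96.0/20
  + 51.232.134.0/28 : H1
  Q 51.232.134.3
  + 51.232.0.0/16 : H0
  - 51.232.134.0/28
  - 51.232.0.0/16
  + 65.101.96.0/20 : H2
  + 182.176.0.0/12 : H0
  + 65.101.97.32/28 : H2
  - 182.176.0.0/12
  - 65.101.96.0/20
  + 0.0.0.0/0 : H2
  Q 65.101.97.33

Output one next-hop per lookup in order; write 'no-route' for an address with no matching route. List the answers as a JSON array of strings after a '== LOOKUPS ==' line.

Process each operation:
  + 212.96.0.0/14 (H0) depth=14
  + 0.0.0.0/0 (H0) depth=0
  + 65.101.96.0/20 (H2) depth=20
  - 212.96.0.0/14 clear@14
  ? 65.101.96.87  path d0:H0→d1:-→d2:-→d3:-→d4:-→d5:-→d6:-→d7:-→d8:-→d9:-→d10:-→d11:-→d12:-→d13:-→d14:-→d15:-→d16:-→d17:-→d18:-→d19:-→d20:H2  best=H2
  ? 65.101.96.48  path d0:H0→d1:-→d2:-→d3:-→d4:-→d5:-→d6:-→d7:-→d8:-→d9:-→d10:-→d11:-→d12:-→d13:-→d14:-→d15:-→d16:-→d17:-→d18:-→d19:-→d20:H2  best=H2
  - 0.0.0.0/0 clear@0
  - 65.101.96.0/20 clear@20
  + 51.232.134.0/28 (H1) depth=28
  ? 51.232.134.3  path d0:-→d1:-→d2:-→d3:-→d4:-→d5:-→d6:-→d7:-→d8:-→d9:-→d10:-→d11:-→d12:-→d13:-→d14:-→d15:-→d16:-→d17:-→d18:-→d19:-→d20:-→d21:-→d22:-→d23:-→d24:-→d25:-→d26:-→d27:-→d28:H1  best=H1
  + 51.232.0.0/16 (H0) depth=16
  - 51.232.134.0/28 clear@28
  - 51.232.0.0/16 clear@16
  + 65.101.96.0/20 (H2) depth=20
  + 182.176.0.0/12 (H0) depth=12
  + 65.101.97.32/28 (H2) depth=28
  - 182.176.0.0/12 clear@12
  - 65.101.96.0/20 clear@20
  + 0.0.0.0/0 (H2) depth=0
  ? 65.101.97.33  path d0:H2→d1:-→d2:-→d3:-→d4:-→d5:-→d6:-→d7:-→d8:-→d9:-→d10:-→d11:-→d12:-→d13:-→d14:-→d15:-→d16:-→d17:-→d18:-→d19:-→d20:-→d21:-→d22:-→d23:-→d24:-→d25:-→d26:-→d27:-→d28:H2  best=H2

== LOOKUPS ==
["H2","H2","H1","H2"]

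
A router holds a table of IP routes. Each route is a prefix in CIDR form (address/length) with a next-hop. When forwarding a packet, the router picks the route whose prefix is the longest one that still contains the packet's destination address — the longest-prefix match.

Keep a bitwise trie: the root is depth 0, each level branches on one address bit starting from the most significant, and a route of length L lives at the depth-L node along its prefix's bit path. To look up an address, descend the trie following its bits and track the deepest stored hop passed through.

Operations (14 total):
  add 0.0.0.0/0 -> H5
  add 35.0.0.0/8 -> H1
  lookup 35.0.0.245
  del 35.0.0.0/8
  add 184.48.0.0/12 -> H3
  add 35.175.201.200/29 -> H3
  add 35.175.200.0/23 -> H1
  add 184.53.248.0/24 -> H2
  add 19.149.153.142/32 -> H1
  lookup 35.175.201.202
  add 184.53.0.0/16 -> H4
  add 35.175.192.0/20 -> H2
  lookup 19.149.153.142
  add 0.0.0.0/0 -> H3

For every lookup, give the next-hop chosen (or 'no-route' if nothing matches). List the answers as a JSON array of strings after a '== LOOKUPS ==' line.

Process each operation:
  add 0.0.0.0/0 -> H5 at depth 0
  add 35.0.0.0/8 -> H1 at depth 8
  ? 35.0.0.245  path d0:H5→d1:-→d2:-→d3:-→d4:-→d5:-→d6:-→d7:-→d8:H1  best=H1
  - 35.0.0.0/8 clear@8
  add 184.48.0.0/12 -> H3 at depth 12
  add 35.175.201.200/29 -> H3 at depth 29
  add 35.175.200.0/23 -> H1 at depth 23
  add 184.53.248.0/24 -> H2 at depth 24
  add 19.149.153.142/32 -> H1 at depth 32
  ? 35.175.201.202  path d0:H5→d1:-→d2:-→d3:-→d4:-→d5:-→d6:-→d7:-→d8:-→d9:-→d10:-→d11:-→d12:-→d13:-→d14:-→d15:-→d16:-→d17:-→d18:-→d19:-→d20:-→d21:-→d22:-→d23:H1→d24:-→d25:-→d26:-→d27:-→d28:-→d29:H3  best=H3
  add 184.53.0.0/16 -> H4 at depth 16
  add 35.175.192.0/20 -> H2 at depth 20
  ? 19.149.153.142  path d0:H5→d1:-→d2:-→d3:-→d4:-→d5:-→d6:-→d7:-→d8:-→d9:-→d10:-→d11:-→d12:-→d13:-→d14:-→d15:-→d16:-→d17:-→d18:-→d19:-→d20:-→d21:-→d22:-→d23:-→d24:-→d25:-→d26:-→d27:-→d28:-→d29:-→d30:-→d31:-→d32:H1  best=H1
  add 0.0.0.0/0 -> H3 at depth 0

== LOOKUPS ==
["H1","H3","H1"]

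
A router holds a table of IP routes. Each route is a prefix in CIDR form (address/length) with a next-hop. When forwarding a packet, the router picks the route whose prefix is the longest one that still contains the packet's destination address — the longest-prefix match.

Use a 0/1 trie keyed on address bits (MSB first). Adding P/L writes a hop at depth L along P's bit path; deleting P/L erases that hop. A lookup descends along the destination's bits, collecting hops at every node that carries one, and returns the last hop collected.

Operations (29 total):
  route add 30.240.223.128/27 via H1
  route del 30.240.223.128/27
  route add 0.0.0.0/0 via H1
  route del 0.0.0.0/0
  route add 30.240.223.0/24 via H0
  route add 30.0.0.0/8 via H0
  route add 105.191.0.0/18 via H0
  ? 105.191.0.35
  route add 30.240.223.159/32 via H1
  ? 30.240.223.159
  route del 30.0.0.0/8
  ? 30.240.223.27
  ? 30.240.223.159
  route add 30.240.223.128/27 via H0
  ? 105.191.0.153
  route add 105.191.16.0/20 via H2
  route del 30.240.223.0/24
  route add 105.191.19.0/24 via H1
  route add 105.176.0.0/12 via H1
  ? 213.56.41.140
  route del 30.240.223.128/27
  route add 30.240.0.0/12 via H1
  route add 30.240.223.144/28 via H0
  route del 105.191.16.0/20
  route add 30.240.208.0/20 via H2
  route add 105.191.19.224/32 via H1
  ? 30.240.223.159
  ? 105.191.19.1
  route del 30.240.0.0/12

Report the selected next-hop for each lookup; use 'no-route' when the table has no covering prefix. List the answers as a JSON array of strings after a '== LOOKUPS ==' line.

Process each operation:
  add 30.240.223.128/27 -> H1 at depth 27
  del 30.240.223.128/27 (clear depth 27)
  add 0.0.0.0/0 -> H1 at depth 0
  del 0.0.0.0/0 (clear depth 0)
  add 30.240.223.0/24 -> H0 at depth 24
  add 30.0.0.0/8 -> H0 at depth 8
  add 105.191.0.0/18 -> H0 at depth 18
  Q 105.191.0.35: descend 011010011011111100 ; hops seen [H0] ; pick H0
  add 30.240.223.159/32 -> H1 at depth 32
  Q 30.240.223.159: descend 00011110111100001101111110011111 ; hops seen [H0,H0,H1] ; pick H1
  del 30.0.0.0/8 (clear depth 8)
  Q 30.240.223.27: descend 000111101111000011011111 ; hops seen [H0] ; pick H0
  Q 30.240.223.159: descend 00011110111100001101111110011111 ; hops seen [H0,H1] ; pick H1
  add 30.240.223.128/27 -> H0 at depth 27
  Q 105.191.0.153: descend 011010011011111100 ; hops seen [H0] ; pick H0
  add 105.191.16.0/20 -> H2 at depth 20
  del 30.240.223.0/24 (clear depth 24)
  add 105.191.19.0/24 -> H1 at depth 24
  add 105.176.0.0/12 -> H1 at depth 12
  Q 213.56.41.140: descend ε ; hops seen [∅] ; pick no-route
  del 30.240.223.128/27 (clear depth 27)
  add 30.240.0.0/12 -> H1 at depth 12
  add 30.240.223.144/28 -> H0 at depth 28
  del 105.191.16.0/20 (clear depth 20)
  add 30.240.208.0/20 -> H2 at depth 20
  add 105.191.19.224/32 -> H1 at depth 32
  Q 30.240.223.159: descend 00011110111100001101111110011111 ; hops seen [H1,H2,H0,H1] ; pick H1
  Q 105.191.19.1: descend 011010011011111100010011 ; hops seen [H1,H0,H1] ; pick H1
  del 30.240.0.0/12 (clear depth 12)

== LOOKUPS ==
["H0","H1","H0","H1","H0","no-route","H1","H1"]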